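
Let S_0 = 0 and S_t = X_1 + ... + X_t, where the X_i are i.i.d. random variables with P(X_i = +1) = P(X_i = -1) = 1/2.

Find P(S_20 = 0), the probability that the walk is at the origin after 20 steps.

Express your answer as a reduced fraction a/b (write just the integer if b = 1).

Answer: 46189/262144

Derivation:
To return to 0 after 20 steps: need exactly 10 steps of +1 and 10 of -1.
Favorable paths: C(20,10) = 184756
Total paths: 2^20 = 1048576
P = 184756/1048576 = 46189/262144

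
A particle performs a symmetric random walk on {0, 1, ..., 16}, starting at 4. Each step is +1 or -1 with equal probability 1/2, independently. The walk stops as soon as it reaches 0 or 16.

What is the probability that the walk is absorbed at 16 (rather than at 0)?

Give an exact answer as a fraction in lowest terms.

Answer: 1/4

Derivation:
Symmetric walk (p = 1/2): the harmonic-function argument gives P(hit 16 before 0 | start at 4) = a/N.
P = 4/16 = 1/4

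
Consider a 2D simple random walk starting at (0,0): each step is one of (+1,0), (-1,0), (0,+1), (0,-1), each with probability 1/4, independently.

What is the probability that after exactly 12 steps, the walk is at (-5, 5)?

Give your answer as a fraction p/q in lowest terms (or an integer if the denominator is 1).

Answer: 693/1048576

Derivation:
Let h be the number of horizontal steps (so 12-h are vertical). To end at (-5,5) need (h-5)/2 right-steps and ((12-h)+5)/2 up-steps.
Sum over h with 5 ≤ h ≤ 7, h ≡ 1 (mod 2), 12-h ≡ 1 (mod 2):
h=5: C(12,5)·C(5,0)·C(7,6) = 792·1·7 = 5544
h=7: C(12,7)·C(7,1)·C(5,5) = 792·7·1 = 5544
Total favorable: 11088
Total paths: 4^12 = 16777216
P = 11088/16777216 = 693/1048576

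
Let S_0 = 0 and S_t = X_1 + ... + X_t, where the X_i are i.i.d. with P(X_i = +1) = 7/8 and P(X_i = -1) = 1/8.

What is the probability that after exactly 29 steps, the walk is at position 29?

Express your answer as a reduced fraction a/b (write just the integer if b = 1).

Answer: 3219905755813179726837607/154742504910672534362390528

Derivation:
To reach position 29 after 29 steps: need 29 steps of +1 and 0 steps of -1.
Number of such sequences: C(29,29) = 1
Each has probability (7/8)^29 · (1/8)^0 = 3219905755813179726837607/154742504910672534362390528
P = 1 · 3219905755813179726837607/154742504910672534362390528 = 3219905755813179726837607/154742504910672534362390528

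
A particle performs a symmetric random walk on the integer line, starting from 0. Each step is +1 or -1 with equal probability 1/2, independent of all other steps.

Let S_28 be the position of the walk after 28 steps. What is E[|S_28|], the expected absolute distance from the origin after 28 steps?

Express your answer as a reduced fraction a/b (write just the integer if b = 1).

S_28 takes values m ≡ 0 (mod 2) with |m| ≤ 28; P(S_28=m) = C(28,(28+m)/2)/2^28.
Total paths: 2^28 = 268435456
Distribution: P(S=-28)=1/268435456, P(S=-26)=28/268435456, P(S=-24)=378/268435456, P(S=-22)=3276/268435456, P(S=-20)=20475/268435456, P(S=-18)=98280/268435456, P(S=-16)=376740/268435456, P(S=-14)=1184040/268435456, P(S=-12)=3108105/268435456, P(S=-10)=6906900/268435456, P(S=-8)=13123110/268435456, P(S=-6)=21474180/268435456, P(S=-4)=30421755/268435456, P(S=-2)=37442160/268435456, P(S=0)=40116600/268435456, P(S=2)=37442160/268435456, P(S=4)=30421755/268435456, P(S=6)=21474180/268435456, P(S=8)=13123110/268435456, P(S=10)=6906900/268435456, P(S=12)=3108105/268435456, P(S=14)=1184040/268435456, P(S=16)=376740/268435456, P(S=18)=98280/268435456, P(S=20)=20475/268435456, P(S=22)=3276/268435456, P(S=24)=378/268435456, P(S=26)=28/268435456, P(S=28)=1/268435456
E[|S_28|] = Σ_m |m|·P(S_28=m) = 1123264800/268435456 = 35102025/8388608

Answer: 35102025/8388608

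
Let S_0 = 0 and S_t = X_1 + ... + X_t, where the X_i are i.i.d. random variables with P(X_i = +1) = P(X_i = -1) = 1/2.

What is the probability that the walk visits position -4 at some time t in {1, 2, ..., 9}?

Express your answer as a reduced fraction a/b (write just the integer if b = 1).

Count via complement. Let g(t,s) = #length-t paths at position s with S_1..S_t all ≠ -4.
g(t,s) = g(t-1,s-1) + g(t-1,s+1) for s ≠ -4; g(t,-4) = 0.
t=0: g(0,0)=1
t=1: g(1,-1)=1 g(1,1)=1
t=2: g(2,-2)=1 g(2,0)=2 g(2,2)=1
t=3: g(3,-3)=1 g(3,-1)=3 g(3,1)=3 g(3,3)=1
t=4: g(4,-2)=4 g(4,0)=6 g(4,2)=4 g(4,4)=1
t=5: g(5,-3)=4 g(5,-1)=10 g(5,1)=10 g(5,3)=5 g(5,5)=1
t=6: g(6,-2)=14 g(6,0)=20 g(6,2)=15 g(6,4)=6 g(6,6)=1
t=7: g(7,-3)=14 g(7,-1)=34 g(7,1)=35 g(7,3)=21 g(7,5)=7 g(7,7)=1
t=8: g(8,-2)=48 g(8,0)=69 g(8,2)=56 g(8,4)=28 g(8,6)=8 g(8,8)=1
t=9: g(9,-3)=48 g(9,-1)=117 g(9,1)=125 g(9,3)=84 g(9,5)=36 g(9,7)=9 g(9,9)=1
Paths never hitting -4: Σ_s g(9,s) = 420
Paths hitting -4: 2^9 - 420 = 92
P = 92/512 = 23/128

Answer: 23/128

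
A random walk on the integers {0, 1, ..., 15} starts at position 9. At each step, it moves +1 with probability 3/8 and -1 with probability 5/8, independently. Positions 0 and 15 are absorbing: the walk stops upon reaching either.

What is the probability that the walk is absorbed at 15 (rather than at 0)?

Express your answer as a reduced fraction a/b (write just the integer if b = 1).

Biased walk: p = 3/8, q = 5/8, r = q/p = 5/3
Gambler's ruin: P(hit 15 before 0 | start at 9) = (1 - r^a)/(1 - r^N)
r^9 = 1953125/19683; r^15 = 30517578125/14348907
P = (1 - 1953125/19683) / (1 - 30517578125/14348907) = -1933442/19683 / -30503229218/14348907 = 14382441/311257441

Answer: 14382441/311257441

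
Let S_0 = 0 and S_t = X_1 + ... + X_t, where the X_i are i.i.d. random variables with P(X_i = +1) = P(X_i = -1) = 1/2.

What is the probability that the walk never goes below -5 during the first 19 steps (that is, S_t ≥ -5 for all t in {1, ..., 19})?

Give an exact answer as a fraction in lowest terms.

Answer: 54587/65536

Derivation:
Let f(t,s) = #length-t paths at position s with S_1..S_t all ≥ -5.
f(t,s) = f(t-1,s-1) + f(t-1,s+1) for s ≥ -5; f(t,s) = 0 for s < -5.
t=0: f(0,0)=1
t=1: f(1,-1)=1 f(1,1)=1
t=2: f(2,-2)=1 f(2,0)=2 f(2,2)=1
t=3: f(3,-3)=1 f(3,-1)=3 f(3,1)=3 f(3,3)=1
t=4: f(4,-4)=1 f(4,-2)=4 f(4,0)=6 f(4,2)=4 f(4,4)=1
t=5: f(5,-5)=1 f(5,-3)=5 f(5,-1)=10 f(5,1)=10 f(5,3)=5 f(5,5)=1
t=6: f(6,-4)=6 f(6,-2)=15 f(6,0)=20 f(6,2)=15 f(6,4)=6 f(6,6)=1
t=7: f(7,-5)=6 f(7,-3)=21 f(7,-1)=35 f(7,1)=35 f(7,3)=21 f(7,5)=7 f(7,7)=1
t=8: f(8,-4)=27 f(8,-2)=56 f(8,0)=70 f(8,2)=56 f(8,4)=28 f(8,6)=8 f(8,8)=1
t=9: f(9,-5)=27 f(9,-3)=83 f(9,-1)=126 f(9,1)=126 f(9,3)=84 f(9,5)=36 f(9,7)=9 f(9,9)=1
t=10: f(10,-4)=110 f(10,-2)=209 f(10,0)=252 f(10,2)=210 f(10,4)=120 f(10,6)=45 f(10,8)=10 f(10,10)=1
t=11: f(11,-5)=110 f(11,-3)=319 f(11,-1)=461 f(11,1)=462 f(11,3)=330 f(11,5)=165 f(11,7)=55 f(11,9)=11 f(11,11)=1
t=12: f(12,-4)=429 f(12,-2)=780 f(12,0)=923 f(12,2)=792 f(12,4)=495 f(12,6)=220 f(12,8)=66 f(12,10)=12 f(12,12)=1
t=13: f(13,-5)=429 f(13,-3)=1209 f(13,-1)=1703 f(13,1)=1715 f(13,3)=1287 f(13,5)=715 f(13,7)=286 f(13,9)=78 f(13,11)=13 f(13,13)=1
t=14: f(14,-4)=1638 f(14,-2)=2912 f(14,0)=3418 f(14,2)=3002 f(14,4)=2002 f(14,6)=1001 f(14,8)=364 f(14,10)=91 f(14,12)=14 f(14,14)=1
t=15: f(15,-5)=1638 f(15,-3)=4550 f(15,-1)=6330 f(15,1)=6420 f(15,3)=5004 f(15,5)=3003 f(15,7)=1365 f(15,9)=455 f(15,11)=105 f(15,13)=15 f(15,15)=1
t=16: f(16,-4)=6188 f(16,-2)=10880 f(16,0)=12750 f(16,2)=11424 f(16,4)=8007 f(16,6)=4368 f(16,8)=1820 f(16,10)=560 f(16,12)=120 f(16,14)=16 f(16,16)=1
t=17: f(17,-5)=6188 f(17,-3)=17068 f(17,-1)=23630 f(17,1)=24174 f(17,3)=19431 f(17,5)=12375 f(17,7)=6188 f(17,9)=2380 f(17,11)=680 f(17,13)=136 f(17,15)=17 f(17,17)=1
t=18: f(18,-4)=23256 f(18,-2)=40698 f(18,0)=47804 f(18,2)=43605 f(18,4)=31806 f(18,6)=18563 f(18,8)=8568 f(18,10)=3060 f(18,12)=816 f(18,14)=153 f(18,16)=18 f(18,18)=1
t=19: f(19,-5)=23256 f(19,-3)=63954 f(19,-1)=88502 f(19,1)=91409 f(19,3)=75411 f(19,5)=50369 f(19,7)=27131 f(19,9)=11628 f(19,11)=3876 f(19,13)=969 f(19,15)=171 f(19,17)=19 f(19,19)=1
Σ_s f(19,s) = 436696
P = 436696/524288 = 54587/65536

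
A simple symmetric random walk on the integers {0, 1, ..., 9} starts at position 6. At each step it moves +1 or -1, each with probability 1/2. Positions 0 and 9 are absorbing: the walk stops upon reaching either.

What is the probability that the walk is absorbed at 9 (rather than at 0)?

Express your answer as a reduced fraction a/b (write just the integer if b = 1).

Answer: 2/3

Derivation:
Symmetric walk (p = 1/2): the harmonic-function argument gives P(hit 9 before 0 | start at 6) = a/N.
P = 6/9 = 2/3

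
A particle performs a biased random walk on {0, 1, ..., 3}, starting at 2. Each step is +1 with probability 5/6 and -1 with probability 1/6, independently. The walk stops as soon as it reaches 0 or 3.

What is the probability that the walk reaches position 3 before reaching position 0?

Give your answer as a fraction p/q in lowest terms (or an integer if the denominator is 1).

Biased walk: p = 5/6, q = 1/6, r = q/p = 1/5
Gambler's ruin: P(hit 3 before 0 | start at 2) = (1 - r^a)/(1 - r^N)
r^2 = 1/25; r^3 = 1/125
P = (1 - 1/25) / (1 - 1/125) = 24/25 / 124/125 = 30/31

Answer: 30/31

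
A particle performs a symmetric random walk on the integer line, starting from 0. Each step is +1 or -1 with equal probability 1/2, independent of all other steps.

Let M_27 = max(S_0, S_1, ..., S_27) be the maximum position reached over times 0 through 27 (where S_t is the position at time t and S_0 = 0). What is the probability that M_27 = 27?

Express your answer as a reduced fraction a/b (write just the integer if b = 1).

Let M_27 = max(S_0,...,S_27). Use the reflection principle: for j ≥ 1, #{paths with M_27 ≥ j} = #{S_27 ≥ j} + #{S_27 ≥ j+1}.
By reflection, #{M_27 ≥ 27} = #{S_27 ≥ 27} + #{S_27 ≥ 28} = 1 + 0 = 1.
#{M_27 ≥ 28} = #{S_27 ≥ 28} + #{S_27 ≥ 29} = 0 + 0 = 0.
#{M_27 = 27} = 1 - 0 = 1.
P(M_27 = 27) = 1/134217728 = 1/134217728

Answer: 1/134217728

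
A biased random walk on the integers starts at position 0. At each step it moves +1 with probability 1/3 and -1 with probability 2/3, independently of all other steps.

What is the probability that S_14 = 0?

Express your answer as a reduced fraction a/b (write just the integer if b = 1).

To be at 0 after 14 steps: need exactly 7 steps of +1 and 7 of -1.
Number of such sequences: C(14,7) = 3432
Each has probability (1/3)^7 · (2/3)^7 = 128/4782969
P = 3432 · 128/4782969 = 146432/1594323

Answer: 146432/1594323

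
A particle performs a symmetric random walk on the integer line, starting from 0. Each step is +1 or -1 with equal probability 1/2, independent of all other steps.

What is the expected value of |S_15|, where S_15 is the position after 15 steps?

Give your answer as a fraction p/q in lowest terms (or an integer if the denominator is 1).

Answer: 6435/2048

Derivation:
S_15 takes values m ≡ 1 (mod 2) with |m| ≤ 15; P(S_15=m) = C(15,(15+m)/2)/2^15.
Total paths: 2^15 = 32768
Distribution: P(S=-15)=1/32768, P(S=-13)=15/32768, P(S=-11)=105/32768, P(S=-9)=455/32768, P(S=-7)=1365/32768, P(S=-5)=3003/32768, P(S=-3)=5005/32768, P(S=-1)=6435/32768, P(S=1)=6435/32768, P(S=3)=5005/32768, P(S=5)=3003/32768, P(S=7)=1365/32768, P(S=9)=455/32768, P(S=11)=105/32768, P(S=13)=15/32768, P(S=15)=1/32768
E[|S_15|] = Σ_m |m|·P(S_15=m) = 102960/32768 = 6435/2048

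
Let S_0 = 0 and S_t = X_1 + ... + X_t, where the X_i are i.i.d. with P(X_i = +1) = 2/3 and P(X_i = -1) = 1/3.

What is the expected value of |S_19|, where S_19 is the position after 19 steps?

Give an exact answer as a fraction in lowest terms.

Answer: 2556256903/387420489

Derivation:
S_19 takes values m ≡ 1 (mod 2) with |m| ≤ 19; P(S_19=m) = C(19,(19+m)/2) · (2/3)^((19+m)/2) · (1/3)^((19-m)/2).
Distribution: P(S=-19)=1/1162261467, P(S=-17)=38/1162261467, P(S=-15)=76/129140163, P(S=-13)=2584/387420489, P(S=-11)=20672/387420489, P(S=-9)=41344/129140163, P(S=-7)=578816/387420489, P(S=-5)=2149888/387420489, P(S=-3)=2149888/129140163, P(S=-1)=47297536/1162261467, P(S=1)=94595072/1162261467, P(S=3)=17199104/129140163, P(S=5)=68796416/387420489, P(S=7)=74088448/387420489, P(S=9)=21168128/129140163, P(S=11)=42336256/387420489, P(S=13)=21168128/387420489, P(S=15)=2490368/129140163, P(S=17)=4980736/1162261467, P(S=19)=524288/1162261467
E[|S_19|] = Σ_m |m|·P(S_19=m) = 2556256903/387420489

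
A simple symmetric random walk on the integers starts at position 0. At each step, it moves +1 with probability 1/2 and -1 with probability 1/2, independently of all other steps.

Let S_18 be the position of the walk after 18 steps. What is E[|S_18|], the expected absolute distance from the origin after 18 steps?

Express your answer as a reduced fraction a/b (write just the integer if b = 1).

S_18 takes values m ≡ 0 (mod 2) with |m| ≤ 18; P(S_18=m) = C(18,(18+m)/2)/2^18.
Total paths: 2^18 = 262144
Distribution: P(S=-18)=1/262144, P(S=-16)=18/262144, P(S=-14)=153/262144, P(S=-12)=816/262144, P(S=-10)=3060/262144, P(S=-8)=8568/262144, P(S=-6)=18564/262144, P(S=-4)=31824/262144, P(S=-2)=43758/262144, P(S=0)=48620/262144, P(S=2)=43758/262144, P(S=4)=31824/262144, P(S=6)=18564/262144, P(S=8)=8568/262144, P(S=10)=3060/262144, P(S=12)=816/262144, P(S=14)=153/262144, P(S=16)=18/262144, P(S=18)=1/262144
E[|S_18|] = Σ_m |m|·P(S_18=m) = 875160/262144 = 109395/32768

Answer: 109395/32768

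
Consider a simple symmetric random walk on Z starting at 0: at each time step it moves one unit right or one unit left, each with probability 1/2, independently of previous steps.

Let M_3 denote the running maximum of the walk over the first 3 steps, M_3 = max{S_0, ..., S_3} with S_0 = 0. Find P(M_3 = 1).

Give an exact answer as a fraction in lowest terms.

Let M_3 = max(S_0,...,S_3). Use the reflection principle: for j ≥ 1, #{paths with M_3 ≥ j} = #{S_3 ≥ j} + #{S_3 ≥ j+1}.
By reflection, #{M_3 ≥ 1} = #{S_3 ≥ 1} + #{S_3 ≥ 2} = 4 + 1 = 5.
#{M_3 ≥ 2} = #{S_3 ≥ 2} + #{S_3 ≥ 3} = 1 + 1 = 2.
#{M_3 = 1} = 5 - 2 = 3.
P(M_3 = 1) = 3/8 = 3/8

Answer: 3/8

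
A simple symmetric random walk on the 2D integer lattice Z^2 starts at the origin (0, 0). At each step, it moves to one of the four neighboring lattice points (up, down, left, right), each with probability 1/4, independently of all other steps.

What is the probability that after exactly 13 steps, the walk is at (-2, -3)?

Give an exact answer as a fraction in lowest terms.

Let h be the number of horizontal steps (so 13-h are vertical). To end at (-2,-3) need (h-2)/2 right-steps and ((13-h)-3)/2 up-steps.
Sum over h with 2 ≤ h ≤ 10, h ≡ 0 (mod 2), 13-h ≡ 1 (mod 2):
h=2: C(13,2)·C(2,0)·C(11,4) = 78·1·330 = 25740
h=4: C(13,4)·C(4,1)·C(9,3) = 715·4·84 = 240240
h=6: C(13,6)·C(6,2)·C(7,2) = 1716·15·21 = 540540
h=8: C(13,8)·C(8,3)·C(5,1) = 1287·56·5 = 360360
h=10: C(13,10)·C(10,4)·C(3,0) = 286·210·1 = 60060
Total favorable: 1226940
Total paths: 4^13 = 67108864
P = 1226940/67108864 = 306735/16777216

Answer: 306735/16777216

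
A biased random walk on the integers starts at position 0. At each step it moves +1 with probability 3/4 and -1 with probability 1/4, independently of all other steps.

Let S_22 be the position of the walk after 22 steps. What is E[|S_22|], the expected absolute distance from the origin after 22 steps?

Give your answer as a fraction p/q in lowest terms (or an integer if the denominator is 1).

Answer: 12111094417081/1099511627776

Derivation:
S_22 takes values m ≡ 0 (mod 2) with |m| ≤ 22; P(S_22=m) = C(22,(22+m)/2) · (3/4)^((22+m)/2) · (1/4)^((22-m)/2).
Distribution: P(S=-22)=1/17592186044416, P(S=-20)=33/8796093022208, P(S=-18)=2079/17592186044416, P(S=-16)=10395/4398046511104, P(S=-14)=592515/17592186044416, P(S=-12)=3199581/8796093022208, P(S=-10)=54392877/17592186044416, P(S=-8)=23311233/1099511627776, P(S=-6)=1049005485/8796093022208, P(S=-4)=2447679465/4398046511104, P(S=-2)=19091899827/8796093022208, P(S=0)=15620645313/2199023255552, P(S=2)=171827098443/8796093022208, P(S=4)=198262036665/4398046511104, P(S=6)=764724998565/8796093022208, P(S=8)=152944999713/1099511627776, P(S=10)=3211844993973/17592186044416, P(S=12)=1700388526221/8796093022208, P(S=14)=2833980877035/17592186044416, P(S=16)=447470664795/4398046511104, P(S=18)=805447196631/17592186044416, P(S=20)=115063885233/8796093022208, P(S=22)=31381059609/17592186044416
E[|S_22|] = Σ_m |m|·P(S_22=m) = 12111094417081/1099511627776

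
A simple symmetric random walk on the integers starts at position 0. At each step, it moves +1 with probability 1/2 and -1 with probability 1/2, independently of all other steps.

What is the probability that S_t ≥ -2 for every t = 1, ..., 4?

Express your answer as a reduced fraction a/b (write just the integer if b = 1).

Answer: 7/8

Derivation:
Let f(t,s) = #length-t paths at position s with S_1..S_t all ≥ -2.
f(t,s) = f(t-1,s-1) + f(t-1,s+1) for s ≥ -2; f(t,s) = 0 for s < -2.
t=0: f(0,0)=1
t=1: f(1,-1)=1 f(1,1)=1
t=2: f(2,-2)=1 f(2,0)=2 f(2,2)=1
t=3: f(3,-1)=3 f(3,1)=3 f(3,3)=1
t=4: f(4,-2)=3 f(4,0)=6 f(4,2)=4 f(4,4)=1
Σ_s f(4,s) = 14
P = 14/16 = 7/8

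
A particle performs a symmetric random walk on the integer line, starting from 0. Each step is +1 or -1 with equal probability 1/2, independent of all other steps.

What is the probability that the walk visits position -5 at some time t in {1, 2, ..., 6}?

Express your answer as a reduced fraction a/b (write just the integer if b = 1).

Count via complement. Let g(t,s) = #length-t paths at position s with S_1..S_t all ≠ -5.
g(t,s) = g(t-1,s-1) + g(t-1,s+1) for s ≠ -5; g(t,-5) = 0.
t=0: g(0,0)=1
t=1: g(1,-1)=1 g(1,1)=1
t=2: g(2,-2)=1 g(2,0)=2 g(2,2)=1
t=3: g(3,-3)=1 g(3,-1)=3 g(3,1)=3 g(3,3)=1
t=4: g(4,-4)=1 g(4,-2)=4 g(4,0)=6 g(4,2)=4 g(4,4)=1
t=5: g(5,-3)=5 g(5,-1)=10 g(5,1)=10 g(5,3)=5 g(5,5)=1
t=6: g(6,-4)=5 g(6,-2)=15 g(6,0)=20 g(6,2)=15 g(6,4)=6 g(6,6)=1
Paths never hitting -5: Σ_s g(6,s) = 62
Paths hitting -5: 2^6 - 62 = 2
P = 2/64 = 1/32

Answer: 1/32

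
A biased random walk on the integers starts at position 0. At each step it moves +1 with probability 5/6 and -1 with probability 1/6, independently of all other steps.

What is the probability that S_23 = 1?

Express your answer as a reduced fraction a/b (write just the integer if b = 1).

To reach position 1 after 23 steps: need 12 steps of +1 and 11 steps of -1.
Number of such sequences: C(23,12) = 1352078
Each has probability (5/6)^12 · (1/6)^11 = 244140625/789730223053602816
P = 1352078 · 244140625/789730223053602816 = 165048583984375/394865111526801408

Answer: 165048583984375/394865111526801408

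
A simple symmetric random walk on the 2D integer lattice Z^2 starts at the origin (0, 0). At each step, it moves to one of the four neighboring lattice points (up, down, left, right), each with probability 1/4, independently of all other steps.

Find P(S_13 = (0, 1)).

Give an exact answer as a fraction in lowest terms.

Let h be the number of horizontal steps (so 13-h are vertical). To end at (0,1) need (h+0)/2 right-steps and ((13-h)+1)/2 up-steps.
Sum over h with 0 ≤ h ≤ 12, h ≡ 0 (mod 2), 13-h ≡ 1 (mod 2):
h=0: C(13,0)·C(0,0)·C(13,7) = 1·1·1716 = 1716
h=2: C(13,2)·C(2,1)·C(11,6) = 78·2·462 = 72072
h=4: C(13,4)·C(4,2)·C(9,5) = 715·6·126 = 540540
h=6: C(13,6)·C(6,3)·C(7,4) = 1716·20·35 = 1201200
h=8: C(13,8)·C(8,4)·C(5,3) = 1287·70·10 = 900900
h=10: C(13,10)·C(10,5)·C(3,2) = 286·252·3 = 216216
h=12: C(13,12)·C(12,6)·C(1,1) = 13·924·1 = 12012
Total favorable: 2944656
Total paths: 4^13 = 67108864
P = 2944656/67108864 = 184041/4194304

Answer: 184041/4194304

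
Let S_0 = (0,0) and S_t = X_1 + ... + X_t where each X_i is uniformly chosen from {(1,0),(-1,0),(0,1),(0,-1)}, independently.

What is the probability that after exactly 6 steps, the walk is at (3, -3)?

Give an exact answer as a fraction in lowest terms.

Answer: 5/1024

Derivation:
Let h be the number of horizontal steps (so 6-h are vertical). To end at (3,-3) need (h+3)/2 right-steps and ((6-h)-3)/2 up-steps.
Sum over h with 3 ≤ h ≤ 3, h ≡ 1 (mod 2), 6-h ≡ 1 (mod 2):
h=3: C(6,3)·C(3,3)·C(3,0) = 20·1·1 = 20
Total favorable: 20
Total paths: 4^6 = 4096
P = 20/4096 = 5/1024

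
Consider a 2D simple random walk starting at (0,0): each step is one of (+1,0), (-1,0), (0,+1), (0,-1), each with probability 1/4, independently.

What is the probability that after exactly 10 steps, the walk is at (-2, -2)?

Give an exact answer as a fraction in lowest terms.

Answer: 945/32768

Derivation:
Let h be the number of horizontal steps (so 10-h are vertical). To end at (-2,-2) need (h-2)/2 right-steps and ((10-h)-2)/2 up-steps.
Sum over h with 2 ≤ h ≤ 8, h ≡ 0 (mod 2), 10-h ≡ 0 (mod 2):
h=2: C(10,2)·C(2,0)·C(8,3) = 45·1·56 = 2520
h=4: C(10,4)·C(4,1)·C(6,2) = 210·4·15 = 12600
h=6: C(10,6)·C(6,2)·C(4,1) = 210·15·4 = 12600
h=8: C(10,8)·C(8,3)·C(2,0) = 45·56·1 = 2520
Total favorable: 30240
Total paths: 4^10 = 1048576
P = 30240/1048576 = 945/32768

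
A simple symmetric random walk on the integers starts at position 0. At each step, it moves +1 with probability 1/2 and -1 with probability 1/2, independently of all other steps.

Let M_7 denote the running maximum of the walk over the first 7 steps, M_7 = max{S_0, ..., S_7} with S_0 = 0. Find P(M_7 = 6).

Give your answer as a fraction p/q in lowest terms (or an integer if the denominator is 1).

Let M_7 = max(S_0,...,S_7). Use the reflection principle: for j ≥ 1, #{paths with M_7 ≥ j} = #{S_7 ≥ j} + #{S_7 ≥ j+1}.
By reflection, #{M_7 ≥ 6} = #{S_7 ≥ 6} + #{S_7 ≥ 7} = 1 + 1 = 2.
#{M_7 ≥ 7} = #{S_7 ≥ 7} + #{S_7 ≥ 8} = 1 + 0 = 1.
#{M_7 = 6} = 2 - 1 = 1.
P(M_7 = 6) = 1/128 = 1/128

Answer: 1/128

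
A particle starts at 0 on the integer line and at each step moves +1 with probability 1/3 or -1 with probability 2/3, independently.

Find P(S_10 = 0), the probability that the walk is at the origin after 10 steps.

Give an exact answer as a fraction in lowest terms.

Answer: 896/6561

Derivation:
To be at 0 after 10 steps: need exactly 5 steps of +1 and 5 of -1.
Number of such sequences: C(10,5) = 252
Each has probability (1/3)^5 · (2/3)^5 = 32/59049
P = 252 · 32/59049 = 896/6561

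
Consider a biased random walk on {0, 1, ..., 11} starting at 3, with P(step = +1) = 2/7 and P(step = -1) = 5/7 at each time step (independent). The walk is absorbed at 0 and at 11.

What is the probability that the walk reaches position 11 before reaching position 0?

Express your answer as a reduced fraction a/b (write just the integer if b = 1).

Answer: 9984/16275359

Derivation:
Biased walk: p = 2/7, q = 5/7, r = q/p = 5/2
Gambler's ruin: P(hit 11 before 0 | start at 3) = (1 - r^a)/(1 - r^N)
r^3 = 125/8; r^11 = 48828125/2048
P = (1 - 125/8) / (1 - 48828125/2048) = -117/8 / -48826077/2048 = 9984/16275359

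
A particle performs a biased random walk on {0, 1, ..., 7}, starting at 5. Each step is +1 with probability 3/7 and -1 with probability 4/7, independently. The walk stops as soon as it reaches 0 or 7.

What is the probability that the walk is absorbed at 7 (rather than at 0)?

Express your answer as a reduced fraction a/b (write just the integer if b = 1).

Biased walk: p = 3/7, q = 4/7, r = q/p = 4/3
Gambler's ruin: P(hit 7 before 0 | start at 5) = (1 - r^a)/(1 - r^N)
r^5 = 1024/243; r^7 = 16384/2187
P = (1 - 1024/243) / (1 - 16384/2187) = -781/243 / -14197/2187 = 7029/14197

Answer: 7029/14197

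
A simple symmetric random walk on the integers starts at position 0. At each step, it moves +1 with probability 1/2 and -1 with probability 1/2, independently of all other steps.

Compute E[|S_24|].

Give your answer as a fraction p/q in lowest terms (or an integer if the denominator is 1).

Answer: 2028117/524288

Derivation:
S_24 takes values m ≡ 0 (mod 2) with |m| ≤ 24; P(S_24=m) = C(24,(24+m)/2)/2^24.
Total paths: 2^24 = 16777216
Distribution: P(S=-24)=1/16777216, P(S=-22)=24/16777216, P(S=-20)=276/16777216, P(S=-18)=2024/16777216, P(S=-16)=10626/16777216, P(S=-14)=42504/16777216, P(S=-12)=134596/16777216, P(S=-10)=346104/16777216, P(S=-8)=735471/16777216, P(S=-6)=1307504/16777216, P(S=-4)=1961256/16777216, P(S=-2)=2496144/16777216, P(S=0)=2704156/16777216, P(S=2)=2496144/16777216, P(S=4)=1961256/16777216, P(S=6)=1307504/16777216, P(S=8)=735471/16777216, P(S=10)=346104/16777216, P(S=12)=134596/16777216, P(S=14)=42504/16777216, P(S=16)=10626/16777216, P(S=18)=2024/16777216, P(S=20)=276/16777216, P(S=22)=24/16777216, P(S=24)=1/16777216
E[|S_24|] = Σ_m |m|·P(S_24=m) = 64899744/16777216 = 2028117/524288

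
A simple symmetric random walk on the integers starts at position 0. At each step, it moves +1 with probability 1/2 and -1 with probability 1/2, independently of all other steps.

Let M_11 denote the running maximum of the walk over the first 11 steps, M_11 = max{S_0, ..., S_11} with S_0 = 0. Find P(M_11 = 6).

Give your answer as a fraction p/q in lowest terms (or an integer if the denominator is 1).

Let M_11 = max(S_0,...,S_11). Use the reflection principle: for j ≥ 1, #{paths with M_11 ≥ j} = #{S_11 ≥ j} + #{S_11 ≥ j+1}.
By reflection, #{M_11 ≥ 6} = #{S_11 ≥ 6} + #{S_11 ≥ 7} = 67 + 67 = 134.
#{M_11 ≥ 7} = #{S_11 ≥ 7} + #{S_11 ≥ 8} = 67 + 12 = 79.
#{M_11 = 6} = 134 - 79 = 55.
P(M_11 = 6) = 55/2048 = 55/2048

Answer: 55/2048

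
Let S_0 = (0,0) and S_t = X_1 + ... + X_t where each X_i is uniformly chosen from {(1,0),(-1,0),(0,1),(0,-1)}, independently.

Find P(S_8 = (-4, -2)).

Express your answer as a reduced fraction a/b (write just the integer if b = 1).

Answer: 7/1024

Derivation:
Let h be the number of horizontal steps (so 8-h are vertical). To end at (-4,-2) need (h-4)/2 right-steps and ((8-h)-2)/2 up-steps.
Sum over h with 4 ≤ h ≤ 6, h ≡ 0 (mod 2), 8-h ≡ 0 (mod 2):
h=4: C(8,4)·C(4,0)·C(4,1) = 70·1·4 = 280
h=6: C(8,6)·C(6,1)·C(2,0) = 28·6·1 = 168
Total favorable: 448
Total paths: 4^8 = 65536
P = 448/65536 = 7/1024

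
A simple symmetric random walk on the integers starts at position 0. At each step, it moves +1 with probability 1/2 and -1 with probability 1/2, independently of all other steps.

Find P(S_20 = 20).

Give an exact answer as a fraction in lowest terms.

To reach position 20 after 20 steps: need 20 steps of +1 and 0 of -1.
Favorable paths: C(20,20) = 1
Total paths: 2^20 = 1048576
P = 1/1048576 = 1/1048576

Answer: 1/1048576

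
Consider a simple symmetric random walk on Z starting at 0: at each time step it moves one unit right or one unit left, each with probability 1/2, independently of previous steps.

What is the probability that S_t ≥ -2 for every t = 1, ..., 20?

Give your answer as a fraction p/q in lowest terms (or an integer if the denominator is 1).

Let f(t,s) = #length-t paths at position s with S_1..S_t all ≥ -2.
f(t,s) = f(t-1,s-1) + f(t-1,s+1) for s ≥ -2; f(t,s) = 0 for s < -2.
t=0: f(0,0)=1
t=1: f(1,-1)=1 f(1,1)=1
t=2: f(2,-2)=1 f(2,0)=2 f(2,2)=1
t=3: f(3,-1)=3 f(3,1)=3 f(3,3)=1
t=4: f(4,-2)=3 f(4,0)=6 f(4,2)=4 f(4,4)=1
t=5: f(5,-1)=9 f(5,1)=10 f(5,3)=5 f(5,5)=1
t=6: f(6,-2)=9 f(6,0)=19 f(6,2)=15 f(6,4)=6 f(6,6)=1
t=7: f(7,-1)=28 f(7,1)=34 f(7,3)=21 f(7,5)=7 f(7,7)=1
t=8: f(8,-2)=28 f(8,0)=62 f(8,2)=55 f(8,4)=28 f(8,6)=8 f(8,8)=1
t=9: f(9,-1)=90 f(9,1)=117 f(9,3)=83 f(9,5)=36 f(9,7)=9 f(9,9)=1
t=10: f(10,-2)=90 f(10,0)=207 f(10,2)=200 f(10,4)=119 f(10,6)=45 f(10,8)=10 f(10,10)=1
t=11: f(11,-1)=297 f(11,1)=407 f(11,3)=319 f(11,5)=164 f(11,7)=55 f(11,9)=11 f(11,11)=1
t=12: f(12,-2)=297 f(12,0)=704 f(12,2)=726 f(12,4)=483 f(12,6)=219 f(12,8)=66 f(12,10)=12 f(12,12)=1
t=13: f(13,-1)=1001 f(13,1)=1430 f(13,3)=1209 f(13,5)=702 f(13,7)=285 f(13,9)=78 f(13,11)=13 f(13,13)=1
t=14: f(14,-2)=1001 f(14,0)=2431 f(14,2)=2639 f(14,4)=1911 f(14,6)=987 f(14,8)=363 f(14,10)=91 f(14,12)=14 f(14,14)=1
t=15: f(15,-1)=3432 f(15,1)=5070 f(15,3)=4550 f(15,5)=2898 f(15,7)=1350 f(15,9)=454 f(15,11)=105 f(15,13)=15 f(15,15)=1
t=16: f(16,-2)=3432 f(16,0)=8502 f(16,2)=9620 f(16,4)=7448 f(16,6)=4248 f(16,8)=1804 f(16,10)=559 f(16,12)=120 f(16,14)=16 f(16,16)=1
t=17: f(17,-1)=11934 f(17,1)=18122 f(17,3)=17068 f(17,5)=11696 f(17,7)=6052 f(17,9)=2363 f(17,11)=679 f(17,13)=136 f(17,15)=17 f(17,17)=1
t=18: f(18,-2)=11934 f(18,0)=30056 f(18,2)=35190 f(18,4)=28764 f(18,6)=17748 f(18,8)=8415 f(18,10)=3042 f(18,12)=815 f(18,14)=153 f(18,16)=18 f(18,18)=1
t=19: f(19,-1)=41990 f(19,1)=65246 f(19,3)=63954 f(19,5)=46512 f(19,7)=26163 f(19,9)=11457 f(19,11)=3857 f(19,13)=968 f(19,15)=171 f(19,17)=19 f(19,19)=1
t=20: f(20,-2)=41990 f(20,0)=107236 f(20,2)=129200 f(20,4)=110466 f(20,6)=72675 f(20,8)=37620 f(20,10)=15314 f(20,12)=4825 f(20,14)=1139 f(20,16)=190 f(20,18)=20 f(20,20)=1
Σ_s f(20,s) = 520676
P = 520676/1048576 = 130169/262144

Answer: 130169/262144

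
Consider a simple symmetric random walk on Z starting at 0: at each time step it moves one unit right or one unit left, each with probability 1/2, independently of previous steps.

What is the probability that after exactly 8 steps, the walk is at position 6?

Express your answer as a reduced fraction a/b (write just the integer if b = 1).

To reach position 6 after 8 steps: need 7 steps of +1 and 1 of -1.
Favorable paths: C(8,7) = 8
Total paths: 2^8 = 256
P = 8/256 = 1/32

Answer: 1/32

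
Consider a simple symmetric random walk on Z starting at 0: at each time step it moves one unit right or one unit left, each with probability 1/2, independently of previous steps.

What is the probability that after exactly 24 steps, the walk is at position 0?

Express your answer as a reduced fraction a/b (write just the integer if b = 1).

To return to 0 after 24 steps: need exactly 12 steps of +1 and 12 of -1.
Favorable paths: C(24,12) = 2704156
Total paths: 2^24 = 16777216
P = 2704156/16777216 = 676039/4194304

Answer: 676039/4194304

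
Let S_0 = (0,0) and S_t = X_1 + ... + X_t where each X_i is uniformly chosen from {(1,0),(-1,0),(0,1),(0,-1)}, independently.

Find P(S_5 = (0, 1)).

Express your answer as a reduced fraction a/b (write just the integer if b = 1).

Let h be the number of horizontal steps (so 5-h are vertical). To end at (0,1) need (h+0)/2 right-steps and ((5-h)+1)/2 up-steps.
Sum over h with 0 ≤ h ≤ 4, h ≡ 0 (mod 2), 5-h ≡ 1 (mod 2):
h=0: C(5,0)·C(0,0)·C(5,3) = 1·1·10 = 10
h=2: C(5,2)·C(2,1)·C(3,2) = 10·2·3 = 60
h=4: C(5,4)·C(4,2)·C(1,1) = 5·6·1 = 30
Total favorable: 100
Total paths: 4^5 = 1024
P = 100/1024 = 25/256

Answer: 25/256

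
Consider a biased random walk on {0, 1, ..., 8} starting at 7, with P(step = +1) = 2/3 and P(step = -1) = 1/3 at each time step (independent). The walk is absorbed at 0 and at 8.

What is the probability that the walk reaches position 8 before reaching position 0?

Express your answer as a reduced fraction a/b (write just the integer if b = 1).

Answer: 254/255

Derivation:
Biased walk: p = 2/3, q = 1/3, r = q/p = 1/2
Gambler's ruin: P(hit 8 before 0 | start at 7) = (1 - r^a)/(1 - r^N)
r^7 = 1/128; r^8 = 1/256
P = (1 - 1/128) / (1 - 1/256) = 127/128 / 255/256 = 254/255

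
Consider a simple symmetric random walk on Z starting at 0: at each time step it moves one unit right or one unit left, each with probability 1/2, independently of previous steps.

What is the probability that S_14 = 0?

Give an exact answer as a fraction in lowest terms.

Answer: 429/2048

Derivation:
To return to 0 after 14 steps: need exactly 7 steps of +1 and 7 of -1.
Favorable paths: C(14,7) = 3432
Total paths: 2^14 = 16384
P = 3432/16384 = 429/2048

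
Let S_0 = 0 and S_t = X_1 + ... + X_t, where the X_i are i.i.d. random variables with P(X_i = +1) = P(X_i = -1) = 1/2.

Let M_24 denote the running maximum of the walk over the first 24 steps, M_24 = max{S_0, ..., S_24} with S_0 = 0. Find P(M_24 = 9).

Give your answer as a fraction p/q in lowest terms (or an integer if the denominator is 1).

Answer: 43263/2097152

Derivation:
Let M_24 = max(S_0,...,S_24). Use the reflection principle: for j ≥ 1, #{paths with M_24 ≥ j} = #{S_24 ≥ j} + #{S_24 ≥ j+1}.
By reflection, #{M_24 ≥ 9} = #{S_24 ≥ 9} + #{S_24 ≥ 10} = 536155 + 536155 = 1072310.
#{M_24 ≥ 10} = #{S_24 ≥ 10} + #{S_24 ≥ 11} = 536155 + 190051 = 726206.
#{M_24 = 9} = 1072310 - 726206 = 346104.
P(M_24 = 9) = 346104/16777216 = 43263/2097152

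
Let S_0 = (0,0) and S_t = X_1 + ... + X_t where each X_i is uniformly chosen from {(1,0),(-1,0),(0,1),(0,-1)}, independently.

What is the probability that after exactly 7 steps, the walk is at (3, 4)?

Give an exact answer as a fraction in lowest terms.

Let h be the number of horizontal steps (so 7-h are vertical). To end at (3,4) need (h+3)/2 right-steps and ((7-h)+4)/2 up-steps.
Sum over h with 3 ≤ h ≤ 3, h ≡ 1 (mod 2), 7-h ≡ 0 (mod 2):
h=3: C(7,3)·C(3,3)·C(4,4) = 35·1·1 = 35
Total favorable: 35
Total paths: 4^7 = 16384
P = 35/16384 = 35/16384

Answer: 35/16384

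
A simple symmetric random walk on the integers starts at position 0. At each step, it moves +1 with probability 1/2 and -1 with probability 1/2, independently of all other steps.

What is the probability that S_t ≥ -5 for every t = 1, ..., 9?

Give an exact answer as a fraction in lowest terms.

Answer: 123/128

Derivation:
Let f(t,s) = #length-t paths at position s with S_1..S_t all ≥ -5.
f(t,s) = f(t-1,s-1) + f(t-1,s+1) for s ≥ -5; f(t,s) = 0 for s < -5.
t=0: f(0,0)=1
t=1: f(1,-1)=1 f(1,1)=1
t=2: f(2,-2)=1 f(2,0)=2 f(2,2)=1
t=3: f(3,-3)=1 f(3,-1)=3 f(3,1)=3 f(3,3)=1
t=4: f(4,-4)=1 f(4,-2)=4 f(4,0)=6 f(4,2)=4 f(4,4)=1
t=5: f(5,-5)=1 f(5,-3)=5 f(5,-1)=10 f(5,1)=10 f(5,3)=5 f(5,5)=1
t=6: f(6,-4)=6 f(6,-2)=15 f(6,0)=20 f(6,2)=15 f(6,4)=6 f(6,6)=1
t=7: f(7,-5)=6 f(7,-3)=21 f(7,-1)=35 f(7,1)=35 f(7,3)=21 f(7,5)=7 f(7,7)=1
t=8: f(8,-4)=27 f(8,-2)=56 f(8,0)=70 f(8,2)=56 f(8,4)=28 f(8,6)=8 f(8,8)=1
t=9: f(9,-5)=27 f(9,-3)=83 f(9,-1)=126 f(9,1)=126 f(9,3)=84 f(9,5)=36 f(9,7)=9 f(9,9)=1
Σ_s f(9,s) = 492
P = 492/512 = 123/128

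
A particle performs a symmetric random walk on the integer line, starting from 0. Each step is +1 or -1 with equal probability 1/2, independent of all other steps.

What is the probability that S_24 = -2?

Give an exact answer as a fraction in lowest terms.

Answer: 156009/1048576

Derivation:
To reach position -2 after 24 steps: need 11 steps of +1 and 13 of -1.
Favorable paths: C(24,11) = 2496144
Total paths: 2^24 = 16777216
P = 2496144/16777216 = 156009/1048576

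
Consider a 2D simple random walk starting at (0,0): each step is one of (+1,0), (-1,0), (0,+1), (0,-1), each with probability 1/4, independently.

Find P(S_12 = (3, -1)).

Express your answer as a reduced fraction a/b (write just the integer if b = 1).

Let h be the number of horizontal steps (so 12-h are vertical). To end at (3,-1) need (h+3)/2 right-steps and ((12-h)-1)/2 up-steps.
Sum over h with 3 ≤ h ≤ 11, h ≡ 1 (mod 2), 12-h ≡ 1 (mod 2):
h=3: C(12,3)·C(3,3)·C(9,4) = 220·1·126 = 27720
h=5: C(12,5)·C(5,4)·C(7,3) = 792·5·35 = 138600
h=7: C(12,7)·C(7,5)·C(5,2) = 792·21·10 = 166320
h=9: C(12,9)·C(9,6)·C(3,1) = 220·84·3 = 55440
h=11: C(12,11)·C(11,7)·C(1,0) = 12·330·1 = 3960
Total favorable: 392040
Total paths: 4^12 = 16777216
P = 392040/16777216 = 49005/2097152

Answer: 49005/2097152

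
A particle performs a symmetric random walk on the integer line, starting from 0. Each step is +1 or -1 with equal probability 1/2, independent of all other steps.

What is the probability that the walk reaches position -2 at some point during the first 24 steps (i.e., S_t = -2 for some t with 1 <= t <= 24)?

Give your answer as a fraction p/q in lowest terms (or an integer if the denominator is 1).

Count via complement. Let g(t,s) = #length-t paths at position s with S_1..S_t all ≠ -2.
g(t,s) = g(t-1,s-1) + g(t-1,s+1) for s ≠ -2; g(t,-2) = 0.
t=0: g(0,0)=1
t=1: g(1,-1)=1 g(1,1)=1
t=2: g(2,0)=2 g(2,2)=1
t=3: g(3,-1)=2 g(3,1)=3 g(3,3)=1
t=4: g(4,0)=5 g(4,2)=4 g(4,4)=1
t=5: g(5,-1)=5 g(5,1)=9 g(5,3)=5 g(5,5)=1
t=6: g(6,0)=14 g(6,2)=14 g(6,4)=6 g(6,6)=1
t=7: g(7,-1)=14 g(7,1)=28 g(7,3)=20 g(7,5)=7 g(7,7)=1
t=8: g(8,0)=42 g(8,2)=48 g(8,4)=27 g(8,6)=8 g(8,8)=1
t=9: g(9,-1)=42 g(9,1)=90 g(9,3)=75 g(9,5)=35 g(9,7)=9 g(9,9)=1
t=10: g(10,0)=132 g(10,2)=165 g(10,4)=110 g(10,6)=44 g(10,8)=10 g(10,10)=1
t=11: g(11,-1)=132 g(11,1)=297 g(11,3)=275 g(11,5)=154 g(11,7)=54 g(11,9)=11 g(11,11)=1
t=12: g(12,0)=429 g(12,2)=572 g(12,4)=429 g(12,6)=208 g(12,8)=65 g(12,10)=12 g(12,12)=1
t=13: g(13,-1)=429 g(13,1)=1001 g(13,3)=1001 g(13,5)=637 g(13,7)=273 g(13,9)=77 g(13,11)=13 g(13,13)=1
t=14: g(14,0)=1430 g(14,2)=2002 g(14,4)=1638 g(14,6)=910 g(14,8)=350 g(14,10)=90 g(14,12)=14 g(14,14)=1
t=15: g(15,-1)=1430 g(15,1)=3432 g(15,3)=3640 g(15,5)=2548 g(15,7)=1260 g(15,9)=440 g(15,11)=104 g(15,13)=15 g(15,15)=1
t=16: g(16,0)=4862 g(16,2)=7072 g(16,4)=6188 g(16,6)=3808 g(16,8)=1700 g(16,10)=544 g(16,12)=119 g(16,14)=16 g(16,16)=1
t=17: g(17,-1)=4862 g(17,1)=11934 g(17,3)=13260 g(17,5)=9996 g(17,7)=5508 g(17,9)=2244 g(17,11)=663 g(17,13)=135 g(17,15)=17 g(17,17)=1
t=18: g(18,0)=16796 g(18,2)=25194 g(18,4)=23256 g(18,6)=15504 g(18,8)=7752 g(18,10)=2907 g(18,12)=798 g(18,14)=152 g(18,16)=18 g(18,18)=1
t=19: g(19,-1)=16796 g(19,1)=41990 g(19,3)=48450 g(19,5)=38760 g(19,7)=23256 g(19,9)=10659 g(19,11)=3705 g(19,13)=950 g(19,15)=170 g(19,17)=19 g(19,19)=1
t=20: g(20,0)=58786 g(20,2)=90440 g(20,4)=87210 g(20,6)=62016 g(20,8)=33915 g(20,10)=14364 g(20,12)=4655 g(20,14)=1120 g(20,16)=189 g(20,18)=20 g(20,20)=1
t=21: g(21,-1)=58786 g(21,1)=149226 g(21,3)=177650 g(21,5)=149226 g(21,7)=95931 g(21,9)=48279 g(21,11)=19019 g(21,13)=5775 g(21,15)=1309 g(21,17)=209 g(21,19)=21 g(21,21)=1
t=22: g(22,0)=208012 g(22,2)=326876 g(22,4)=326876 g(22,6)=245157 g(22,8)=144210 g(22,10)=67298 g(22,12)=24794 g(22,14)=7084 g(22,16)=1518 g(22,18)=230 g(22,20)=22 g(22,22)=1
t=23: g(23,-1)=208012 g(23,1)=534888 g(23,3)=653752 g(23,5)=572033 g(23,7)=389367 g(23,9)=211508 g(23,11)=92092 g(23,13)=31878 g(23,15)=8602 g(23,17)=1748 g(23,19)=252 g(23,21)=23 g(23,23)=1
t=24: g(24,0)=742900 g(24,2)=1188640 g(24,4)=1225785 g(24,6)=961400 g(24,8)=600875 g(24,10)=303600 g(24,12)=123970 g(24,14)=40480 g(24,16)=10350 g(24,18)=2000 g(24,20)=275 g(24,22)=24 g(24,24)=1
Paths never hitting -2: Σ_s g(24,s) = 5200300
Paths hitting -2: 2^24 - 5200300 = 11576916
P = 11576916/16777216 = 2894229/4194304

Answer: 2894229/4194304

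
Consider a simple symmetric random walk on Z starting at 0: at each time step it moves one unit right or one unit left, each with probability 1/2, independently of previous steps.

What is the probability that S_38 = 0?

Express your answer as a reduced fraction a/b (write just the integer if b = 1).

To return to 0 after 38 steps: need exactly 19 steps of +1 and 19 of -1.
Favorable paths: C(38,19) = 35345263800
Total paths: 2^38 = 274877906944
P = 35345263800/274877906944 = 4418157975/34359738368

Answer: 4418157975/34359738368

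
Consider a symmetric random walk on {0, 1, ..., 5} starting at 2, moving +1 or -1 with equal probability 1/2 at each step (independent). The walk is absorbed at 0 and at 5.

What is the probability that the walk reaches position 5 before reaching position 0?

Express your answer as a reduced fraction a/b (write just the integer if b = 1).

Symmetric walk (p = 1/2): the harmonic-function argument gives P(hit 5 before 0 | start at 2) = a/N.
P = 2/5 = 2/5

Answer: 2/5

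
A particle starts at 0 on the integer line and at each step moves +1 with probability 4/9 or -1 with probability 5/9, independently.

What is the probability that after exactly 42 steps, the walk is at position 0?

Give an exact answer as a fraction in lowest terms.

Answer: 376269525965864960000000000000000000000/3990838394187339929534246675572349035227

Derivation:
To be at 0 after 42 steps: need exactly 21 steps of +1 and 21 of -1.
Number of such sequences: C(42,21) = 538257874440
Each has probability (4/9)^21 · (5/9)^21 = 2097152000000000000000000000/11972515182562019788602740026717047105681
P = 538257874440 · 2097152000000000000000000000/11972515182562019788602740026717047105681 = 376269525965864960000000000000000000000/3990838394187339929534246675572349035227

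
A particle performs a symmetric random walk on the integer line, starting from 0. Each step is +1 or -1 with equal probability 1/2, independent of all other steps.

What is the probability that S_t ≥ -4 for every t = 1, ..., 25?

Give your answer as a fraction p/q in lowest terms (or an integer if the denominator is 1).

Answer: 705755/1048576

Derivation:
Let f(t,s) = #length-t paths at position s with S_1..S_t all ≥ -4.
f(t,s) = f(t-1,s-1) + f(t-1,s+1) for s ≥ -4; f(t,s) = 0 for s < -4.
t=0: f(0,0)=1
t=1: f(1,-1)=1 f(1,1)=1
t=2: f(2,-2)=1 f(2,0)=2 f(2,2)=1
t=3: f(3,-3)=1 f(3,-1)=3 f(3,1)=3 f(3,3)=1
t=4: f(4,-4)=1 f(4,-2)=4 f(4,0)=6 f(4,2)=4 f(4,4)=1
t=5: f(5,-3)=5 f(5,-1)=10 f(5,1)=10 f(5,3)=5 f(5,5)=1
t=6: f(6,-4)=5 f(6,-2)=15 f(6,0)=20 f(6,2)=15 f(6,4)=6 f(6,6)=1
t=7: f(7,-3)=20 f(7,-1)=35 f(7,1)=35 f(7,3)=21 f(7,5)=7 f(7,7)=1
t=8: f(8,-4)=20 f(8,-2)=55 f(8,0)=70 f(8,2)=56 f(8,4)=28 f(8,6)=8 f(8,8)=1
t=9: f(9,-3)=75 f(9,-1)=125 f(9,1)=126 f(9,3)=84 f(9,5)=36 f(9,7)=9 f(9,9)=1
t=10: f(10,-4)=75 f(10,-2)=200 f(10,0)=251 f(10,2)=210 f(10,4)=120 f(10,6)=45 f(10,8)=10 f(10,10)=1
t=11: f(11,-3)=275 f(11,-1)=451 f(11,1)=461 f(11,3)=330 f(11,5)=165 f(11,7)=55 f(11,9)=11 f(11,11)=1
t=12: f(12,-4)=275 f(12,-2)=726 f(12,0)=912 f(12,2)=791 f(12,4)=495 f(12,6)=220 f(12,8)=66 f(12,10)=12 f(12,12)=1
t=13: f(13,-3)=1001 f(13,-1)=1638 f(13,1)=1703 f(13,3)=1286 f(13,5)=715 f(13,7)=286 f(13,9)=78 f(13,11)=13 f(13,13)=1
t=14: f(14,-4)=1001 f(14,-2)=2639 f(14,0)=3341 f(14,2)=2989 f(14,4)=2001 f(14,6)=1001 f(14,8)=364 f(14,10)=91 f(14,12)=14 f(14,14)=1
t=15: f(15,-3)=3640 f(15,-1)=5980 f(15,1)=6330 f(15,3)=4990 f(15,5)=3002 f(15,7)=1365 f(15,9)=455 f(15,11)=105 f(15,13)=15 f(15,15)=1
t=16: f(16,-4)=3640 f(16,-2)=9620 f(16,0)=12310 f(16,2)=11320 f(16,4)=7992 f(16,6)=4367 f(16,8)=1820 f(16,10)=560 f(16,12)=120 f(16,14)=16 f(16,16)=1
t=17: f(17,-3)=13260 f(17,-1)=21930 f(17,1)=23630 f(17,3)=19312 f(17,5)=12359 f(17,7)=6187 f(17,9)=2380 f(17,11)=680 f(17,13)=136 f(17,15)=17 f(17,17)=1
t=18: f(18,-4)=13260 f(18,-2)=35190 f(18,0)=45560 f(18,2)=42942 f(18,4)=31671 f(18,6)=18546 f(18,8)=8567 f(18,10)=3060 f(18,12)=816 f(18,14)=153 f(18,16)=18 f(18,18)=1
t=19: f(19,-3)=48450 f(19,-1)=80750 f(19,1)=88502 f(19,3)=74613 f(19,5)=50217 f(19,7)=27113 f(19,9)=11627 f(19,11)=3876 f(19,13)=969 f(19,15)=171 f(19,17)=19 f(19,19)=1
t=20: f(20,-4)=48450 f(20,-2)=129200 f(20,0)=169252 f(20,2)=163115 f(20,4)=124830 f(20,6)=77330 f(20,8)=38740 f(20,10)=15503 f(20,12)=4845 f(20,14)=1140 f(20,16)=190 f(20,18)=20 f(20,20)=1
t=21: f(21,-3)=177650 f(21,-1)=298452 f(21,1)=332367 f(21,3)=287945 f(21,5)=202160 f(21,7)=116070 f(21,9)=54243 f(21,11)=20348 f(21,13)=5985 f(21,15)=1330 f(21,17)=210 f(21,19)=21 f(21,21)=1
t=22: f(22,-4)=177650 f(22,-2)=476102 f(22,0)=630819 f(22,2)=620312 f(22,4)=490105 f(22,6)=318230 f(22,8)=170313 f(22,10)=74591 f(22,12)=26333 f(22,14)=7315 f(22,16)=1540 f(22,18)=231 f(22,20)=22 f(22,22)=1
t=23: f(23,-3)=653752 f(23,-1)=1106921 f(23,1)=1251131 f(23,3)=1110417 f(23,5)=808335 f(23,7)=488543 f(23,9)=244904 f(23,11)=100924 f(23,13)=33648 f(23,15)=8855 f(23,17)=1771 f(23,19)=253 f(23,21)=23 f(23,23)=1
t=24: f(24,-4)=653752 f(24,-2)=1760673 f(24,0)=2358052 f(24,2)=2361548 f(24,4)=1918752 f(24,6)=1296878 f(24,8)=733447 f(24,10)=345828 f(24,12)=134572 f(24,14)=42503 f(24,16)=10626 f(24,18)=2024 f(24,20)=276 f(24,22)=24 f(24,24)=1
t=25: f(25,-3)=2414425 f(25,-1)=4118725 f(25,1)=4719600 f(25,3)=4280300 f(25,5)=3215630 f(25,7)=2030325 f(25,9)=1079275 f(25,11)=480400 f(25,13)=177075 f(25,15)=53129 f(25,17)=12650 f(25,19)=2300 f(25,21)=300 f(25,23)=25 f(25,25)=1
Σ_s f(25,s) = 22584160
P = 22584160/33554432 = 705755/1048576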